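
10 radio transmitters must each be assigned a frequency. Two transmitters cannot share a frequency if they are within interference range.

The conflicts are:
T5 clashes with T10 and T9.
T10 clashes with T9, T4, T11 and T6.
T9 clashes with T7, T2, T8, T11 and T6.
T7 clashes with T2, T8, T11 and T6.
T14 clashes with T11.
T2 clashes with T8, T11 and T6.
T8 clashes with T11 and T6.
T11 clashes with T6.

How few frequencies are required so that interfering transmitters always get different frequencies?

6

T9, T7, T2, T8, T11, T6 pairwise conflict, so at least 6 frequencies are needed.
6 frequencies suffice: frequency 1 → {T5, T4, T11}; frequency 2 → {T9, T14}; frequency 3 → {T6}; frequency 4 → {T10, T8}; frequency 5 → {T7}; frequency 6 → {T2}. Each listed conflict is separated.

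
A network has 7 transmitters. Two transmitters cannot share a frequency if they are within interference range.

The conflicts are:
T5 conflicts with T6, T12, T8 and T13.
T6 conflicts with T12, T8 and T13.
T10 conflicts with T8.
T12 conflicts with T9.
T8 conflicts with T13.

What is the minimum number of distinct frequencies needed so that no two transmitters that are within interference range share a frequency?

4

T5, T6, T8, T13 pairwise conflict, so at least 4 frequencies are needed.
4 frequencies suffice: frequency 1 → {T6, T10, T9}; frequency 2 → {T5}; frequency 3 → {T12, T8}; frequency 4 → {T13}. Every pair that conflicts lands in different frequencies.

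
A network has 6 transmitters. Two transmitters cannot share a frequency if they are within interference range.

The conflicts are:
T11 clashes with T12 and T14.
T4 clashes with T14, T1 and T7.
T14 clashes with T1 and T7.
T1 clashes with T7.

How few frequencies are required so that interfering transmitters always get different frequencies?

T4, T14, T1, T7 are mutually in conflict, so at least 4 frequencies are needed.
Using 4 frequencies: T11=2, T12=1, T4=3, T14=1, T1=4, T7=2. Each listed conflict is separated.

4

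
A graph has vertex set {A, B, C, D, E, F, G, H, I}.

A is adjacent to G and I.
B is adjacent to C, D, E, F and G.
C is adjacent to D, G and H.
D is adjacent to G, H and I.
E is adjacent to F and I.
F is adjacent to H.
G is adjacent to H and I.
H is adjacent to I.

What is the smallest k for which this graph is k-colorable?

C, D, G, H form a clique, so at least 4 colors are needed.
4 colors suffice: color 1 → {F, G}; color 2 → {A, B, H}; color 3 → {D, E}; color 4 → {C, I}. Every edge joins two different colors.

4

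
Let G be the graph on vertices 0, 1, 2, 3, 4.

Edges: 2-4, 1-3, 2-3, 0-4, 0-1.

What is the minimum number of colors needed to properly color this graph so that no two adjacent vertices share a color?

The cycle 4-0-1-3-2-4 has odd length 5, so it cannot be 2-colored; at least 3 colors are needed.
One proper 3-coloring: 0=b, 1=a, 2=b, 3=c, 4=a. No two adjacent vertices share a color.

3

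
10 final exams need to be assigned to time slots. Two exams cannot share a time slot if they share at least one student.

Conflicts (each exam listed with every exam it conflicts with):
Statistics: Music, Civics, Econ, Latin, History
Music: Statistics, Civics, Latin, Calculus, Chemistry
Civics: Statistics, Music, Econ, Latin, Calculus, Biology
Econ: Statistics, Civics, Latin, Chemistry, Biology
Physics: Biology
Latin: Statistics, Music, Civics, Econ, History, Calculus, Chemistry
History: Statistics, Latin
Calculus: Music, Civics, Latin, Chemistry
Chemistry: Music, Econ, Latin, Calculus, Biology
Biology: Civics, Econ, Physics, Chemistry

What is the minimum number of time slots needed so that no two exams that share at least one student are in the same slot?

4

Statistics, Civics, Econ, Latin all conflict with each other, so at least 4 time slots are needed.
4 time slots suffice: time slot 1 → {Latin, Biology}; time slot 2 → {Civics, Physics, History, Chemistry}; time slot 3 → {Music, Econ}; time slot 4 → {Statistics, Calculus}. Every pair that conflicts lands in different time slots.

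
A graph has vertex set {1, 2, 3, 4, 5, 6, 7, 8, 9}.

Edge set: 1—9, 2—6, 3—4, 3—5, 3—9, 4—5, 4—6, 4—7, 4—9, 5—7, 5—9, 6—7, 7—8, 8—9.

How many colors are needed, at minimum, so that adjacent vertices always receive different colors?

4

3, 4, 5, 9 are pairwise adjacent (a clique of size 4), so at least 4 colors are needed.
4 colors suffice: 1=a, 2=a, 3=d, 4=a, 5=c, 6=c, 7=b, 8=a, 9=b. No two adjacent vertices share a color.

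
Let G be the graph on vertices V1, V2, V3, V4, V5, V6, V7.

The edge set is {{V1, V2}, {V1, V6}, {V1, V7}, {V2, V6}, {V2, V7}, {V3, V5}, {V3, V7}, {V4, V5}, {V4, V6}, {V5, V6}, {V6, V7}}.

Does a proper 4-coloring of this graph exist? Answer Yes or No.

Yes

The chromatic number is 4. V1, V2, V6, V7 are mutually adjacent (a clique of size 4), so at least 4 colors are needed.
4 colors suffice: color R → {V3, V6}; color B → {V5, V7}; color G → {V1, V4}; color Y → {V2}.
That is already a proper 4-coloring.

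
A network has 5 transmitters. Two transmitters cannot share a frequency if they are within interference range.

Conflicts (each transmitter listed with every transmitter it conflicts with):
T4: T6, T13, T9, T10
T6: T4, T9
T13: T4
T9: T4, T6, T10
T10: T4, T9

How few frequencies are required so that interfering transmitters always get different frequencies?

T4, T6, T9 pairwise conflict, so at least 3 frequencies are needed.
3 frequencies suffice: frequency 1 → {T4}; frequency 2 → {T13, T9}; frequency 3 → {T6, T10}. Each listed conflict is separated.

3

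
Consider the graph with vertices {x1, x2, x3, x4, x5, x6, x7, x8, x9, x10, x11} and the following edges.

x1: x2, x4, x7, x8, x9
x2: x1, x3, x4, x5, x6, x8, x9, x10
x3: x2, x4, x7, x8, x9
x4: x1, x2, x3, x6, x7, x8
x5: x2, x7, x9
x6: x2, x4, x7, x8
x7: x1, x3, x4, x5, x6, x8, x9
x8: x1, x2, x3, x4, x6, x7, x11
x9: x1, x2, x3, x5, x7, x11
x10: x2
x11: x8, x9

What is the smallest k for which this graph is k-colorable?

4

x2, x3, x4, x8 are mutually adjacent (a clique of size 4), so at least 4 colors are needed.
4 colors suffice: x1=4, x2=1, x3=4, x4=3, x5=3, x6=4, x7=1, x8=2, x9=2, x10=2, x11=1. No two adjacent vertices share a color.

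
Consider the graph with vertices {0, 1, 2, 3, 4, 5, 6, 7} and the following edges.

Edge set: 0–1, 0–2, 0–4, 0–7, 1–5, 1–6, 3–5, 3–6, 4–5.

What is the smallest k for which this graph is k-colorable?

2

0 and 2 are adjacent, so at least 2 colors are needed.
2 colors suffice: color red → {0, 5, 6}; color blue → {1, 2, 3, 4, 7}. Each edge has distinct colors on its endpoints.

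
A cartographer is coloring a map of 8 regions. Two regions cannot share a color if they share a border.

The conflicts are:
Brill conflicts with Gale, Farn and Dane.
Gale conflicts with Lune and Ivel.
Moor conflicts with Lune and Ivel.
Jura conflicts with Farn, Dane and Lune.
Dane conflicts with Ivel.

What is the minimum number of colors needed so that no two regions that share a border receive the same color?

3

The cycle Ivel-Moor-Lune-Jura-Dane-Ivel has odd length 5, so it cannot be 2-colored; at least 3 colors are needed.
3 colors suffice: color 1 → {Farn, Dane, Lune}; color 2 → {Brill, Jura, Ivel}; color 3 → {Gale, Moor}. Each listed conflict is separated.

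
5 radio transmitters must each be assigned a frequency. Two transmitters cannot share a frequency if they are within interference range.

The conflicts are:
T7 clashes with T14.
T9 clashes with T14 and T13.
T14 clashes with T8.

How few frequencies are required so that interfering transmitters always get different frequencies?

2

T9 and T13 conflict, so at least 2 frequencies are needed.
Using 2 frequencies: T7=2, T9=2, T14=1, T13=1, T8=2. No two conflicting transmitters share a frequency.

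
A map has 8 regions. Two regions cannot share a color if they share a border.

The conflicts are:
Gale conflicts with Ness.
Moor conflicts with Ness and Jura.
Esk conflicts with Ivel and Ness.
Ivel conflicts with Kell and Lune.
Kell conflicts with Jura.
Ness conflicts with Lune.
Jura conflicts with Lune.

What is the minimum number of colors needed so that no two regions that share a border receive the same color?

Moor and Jura conflict, so at least 2 colors are needed.
2 colors suffice: color 1 → {Ivel, Ness, Jura}; color 2 → {Gale, Moor, Esk, Kell, Lune}. Every pair that conflicts lands in different colors.

2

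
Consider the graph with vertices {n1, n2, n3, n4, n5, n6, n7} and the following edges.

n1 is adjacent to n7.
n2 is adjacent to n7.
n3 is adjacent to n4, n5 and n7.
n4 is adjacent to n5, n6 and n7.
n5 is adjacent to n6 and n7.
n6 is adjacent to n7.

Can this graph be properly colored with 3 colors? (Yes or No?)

No

n3, n4, n5, n7 form a clique, so at least 4 colors are needed.
So 3 colors are not enough.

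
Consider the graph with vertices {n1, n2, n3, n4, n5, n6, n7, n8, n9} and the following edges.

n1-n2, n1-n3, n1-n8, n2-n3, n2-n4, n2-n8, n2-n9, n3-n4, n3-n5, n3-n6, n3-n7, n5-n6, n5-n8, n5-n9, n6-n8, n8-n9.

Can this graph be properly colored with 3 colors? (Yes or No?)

Yes

The chromatic number is 3. n5, n8, n9 form a triangle, so at least 3 colors are needed.
3 colors suffice: color red → {n3, n8}; color blue → {n2, n5, n7}; color green → {n1, n4, n6, n9}.
That is already a proper 3-coloring.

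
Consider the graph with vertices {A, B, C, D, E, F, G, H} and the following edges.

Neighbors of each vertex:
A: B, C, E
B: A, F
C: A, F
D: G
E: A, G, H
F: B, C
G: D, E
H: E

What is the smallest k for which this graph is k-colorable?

2

E and G are adjacent, so at least 2 colors are needed.
One proper 2-coloring: A=2, B=1, C=1, D=1, E=1, F=2, G=2, H=2. Every edge joins two different colors.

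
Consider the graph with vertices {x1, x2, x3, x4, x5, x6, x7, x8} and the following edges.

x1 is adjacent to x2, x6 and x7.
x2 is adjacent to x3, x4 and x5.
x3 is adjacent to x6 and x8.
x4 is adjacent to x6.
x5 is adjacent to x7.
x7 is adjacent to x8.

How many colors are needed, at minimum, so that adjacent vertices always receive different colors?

3

The cycle x5-x2-x3-x8-x7-x5 has odd length 5, so it cannot be 2-colored; at least 3 colors are needed.
3 colors suffice: color 1 → {x2, x6, x7}; color 2 → {x1, x3, x4, x5}; color 3 → {x8}. No two adjacent vertices share a color.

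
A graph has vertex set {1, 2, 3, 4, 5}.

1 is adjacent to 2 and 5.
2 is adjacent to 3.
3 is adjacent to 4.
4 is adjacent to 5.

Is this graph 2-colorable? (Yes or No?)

The cycle 1-2-3-4-5-1 has odd length 5, so it cannot be 2-colored; at least 3 colors are needed.
So 2 colors are not enough.

No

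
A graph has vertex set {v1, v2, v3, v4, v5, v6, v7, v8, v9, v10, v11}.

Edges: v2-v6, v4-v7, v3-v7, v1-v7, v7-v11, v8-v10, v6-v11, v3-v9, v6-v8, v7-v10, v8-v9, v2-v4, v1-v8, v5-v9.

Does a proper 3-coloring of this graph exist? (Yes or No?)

The chromatic number is 3. The cycle v6-v11-v7-v4-v2-v6 has odd length 5, so it cannot be 2-colored; at least 3 colors are needed.
3 colors suffice: color 1 → {v2, v5, v7, v8}; color 2 → {v1, v4, v6, v9, v10}; color 3 → {v3, v11}.
That is already a proper 3-coloring.

Yes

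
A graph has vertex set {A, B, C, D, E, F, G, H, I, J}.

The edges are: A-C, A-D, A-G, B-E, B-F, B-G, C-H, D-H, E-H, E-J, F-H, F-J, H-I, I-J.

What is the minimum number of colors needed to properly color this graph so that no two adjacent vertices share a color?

E and J are adjacent, so at least 2 colors are needed.
2 colors suffice: color red → {A, B, H, J}; color blue → {C, D, E, F, G, I}. No two adjacent vertices share a color.

2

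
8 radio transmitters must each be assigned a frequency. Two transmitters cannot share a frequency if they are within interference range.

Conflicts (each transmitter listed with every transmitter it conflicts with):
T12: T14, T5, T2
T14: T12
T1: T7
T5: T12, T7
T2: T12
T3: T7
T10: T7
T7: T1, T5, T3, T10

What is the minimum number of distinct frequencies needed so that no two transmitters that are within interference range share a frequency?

2

T12 and T2 conflict, so at least 2 frequencies are needed.
2 frequencies suffice: frequency 1 → {T12, T7}; frequency 2 → {T14, T1, T5, T2, T3, T10}. Every pair that conflicts lands in different frequencies.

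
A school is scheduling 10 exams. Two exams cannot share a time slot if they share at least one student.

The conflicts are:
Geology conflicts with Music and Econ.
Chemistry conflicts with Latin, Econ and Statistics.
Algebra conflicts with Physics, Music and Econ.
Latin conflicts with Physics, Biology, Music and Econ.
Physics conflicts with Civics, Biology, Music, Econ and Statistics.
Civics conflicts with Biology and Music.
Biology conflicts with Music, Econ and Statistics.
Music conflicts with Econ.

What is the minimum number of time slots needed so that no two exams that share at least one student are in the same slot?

5

Latin, Physics, Biology, Music, Econ pairwise conflict, so at least 5 time slots are needed.
5 time slots suffice: Geology=2, Chemistry=2, Algebra=4, Latin=5, Physics=2, Civics=3, Biology=4, Music=1, Econ=3, Statistics=1. Each listed conflict is separated.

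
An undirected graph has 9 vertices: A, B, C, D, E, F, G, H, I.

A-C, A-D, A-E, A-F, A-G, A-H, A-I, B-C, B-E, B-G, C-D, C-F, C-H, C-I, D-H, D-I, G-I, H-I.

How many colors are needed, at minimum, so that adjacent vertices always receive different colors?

5

A, C, D, H, I are mutually adjacent (a clique of size 5), so at least 5 colors are needed.
A valid assignment using 5 colors: A=red, B=red, C=blue, D=purple, E=blue, F=green, G=blue, H=yellow, I=green. Every edge joins two different colors.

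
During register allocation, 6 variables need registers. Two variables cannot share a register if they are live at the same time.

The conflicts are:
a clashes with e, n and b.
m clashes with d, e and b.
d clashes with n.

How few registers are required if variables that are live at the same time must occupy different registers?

The cycle e-a-n-d-m-e has odd length 5, so it cannot be 2-colored; at least 3 registers are needed.
A valid assignment using 3 registers: a=1, m=1, d=3, e=2, n=2, b=2. Every pair that conflicts lands in different registers.

3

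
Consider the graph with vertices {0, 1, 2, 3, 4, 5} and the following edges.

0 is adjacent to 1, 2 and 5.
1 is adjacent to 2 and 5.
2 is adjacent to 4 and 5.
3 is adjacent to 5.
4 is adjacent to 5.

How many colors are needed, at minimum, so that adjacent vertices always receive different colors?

0, 1, 2, 5 are pairwise adjacent (a clique of size 4), so at least 4 colors are needed.
4 colors suffice: color red → {5}; color blue → {2, 3}; color green → {0, 4}; color yellow → {1}. No two adjacent vertices share a color.

4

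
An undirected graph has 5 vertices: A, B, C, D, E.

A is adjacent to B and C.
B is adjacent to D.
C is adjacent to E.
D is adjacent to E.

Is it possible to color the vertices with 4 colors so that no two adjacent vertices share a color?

Yes

The chromatic number is 3. The cycle B-D-E-C-A-B has odd length 5, so it cannot be 2-colored; at least 3 colors are needed.
3 colors suffice: color 1 → {B, E}; color 2 → {C, D}; color 3 → {A}.
Since 4 ≥ 3, a proper 4-coloring certainly exists.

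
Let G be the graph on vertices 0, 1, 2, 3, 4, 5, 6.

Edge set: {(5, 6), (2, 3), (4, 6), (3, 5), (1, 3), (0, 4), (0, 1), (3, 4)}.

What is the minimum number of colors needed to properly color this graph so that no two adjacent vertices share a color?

2

2 and 3 are adjacent, so at least 2 colors are needed.
2 colors suffice: color a → {0, 3, 6}; color b → {1, 2, 4, 5}. Each edge has distinct colors on its endpoints.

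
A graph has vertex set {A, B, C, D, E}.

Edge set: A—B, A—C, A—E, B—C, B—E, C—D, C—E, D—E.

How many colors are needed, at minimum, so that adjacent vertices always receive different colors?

4

A, B, C, E are pairwise adjacent (a clique of size 4), so at least 4 colors are needed.
4 colors suffice: color 1 → {E}; color 2 → {C}; color 3 → {B, D}; color 4 → {A}. Each edge has distinct colors on its endpoints.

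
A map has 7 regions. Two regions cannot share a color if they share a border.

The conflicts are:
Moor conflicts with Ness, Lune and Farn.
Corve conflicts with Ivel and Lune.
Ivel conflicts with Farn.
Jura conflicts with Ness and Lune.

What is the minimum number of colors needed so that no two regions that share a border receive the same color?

The cycle Farn-Moor-Lune-Corve-Ivel-Farn has odd length 5, so it cannot be 2-colored; at least 3 colors are needed.
3 colors suffice: color 1 → {Ivel, Ness, Lune}; color 2 → {Moor, Corve, Jura}; color 3 → {Farn}. Each listed conflict is separated.

3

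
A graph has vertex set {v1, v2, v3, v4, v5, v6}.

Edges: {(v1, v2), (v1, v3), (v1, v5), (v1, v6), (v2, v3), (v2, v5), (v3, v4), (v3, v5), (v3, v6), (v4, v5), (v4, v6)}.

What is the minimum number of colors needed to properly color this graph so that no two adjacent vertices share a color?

v1, v2, v3, v5 are pairwise adjacent (a clique of size 4), so at least 4 colors are needed.
4 colors suffice: color red → {v3}; color blue → {v1, v4}; color green → {v5, v6}; color yellow → {v2}. No two adjacent vertices share a color.

4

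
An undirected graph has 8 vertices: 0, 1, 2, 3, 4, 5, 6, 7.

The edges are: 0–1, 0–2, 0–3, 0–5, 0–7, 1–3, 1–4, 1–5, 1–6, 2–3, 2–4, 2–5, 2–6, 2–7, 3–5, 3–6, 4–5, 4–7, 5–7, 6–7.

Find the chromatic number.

0, 1, 3, 5 form a clique, so at least 4 colors are needed.
4 colors suffice: color a → {1, 2}; color b → {5, 6}; color c → {3, 7}; color d → {0, 4}. Each edge has distinct colors on its endpoints.

4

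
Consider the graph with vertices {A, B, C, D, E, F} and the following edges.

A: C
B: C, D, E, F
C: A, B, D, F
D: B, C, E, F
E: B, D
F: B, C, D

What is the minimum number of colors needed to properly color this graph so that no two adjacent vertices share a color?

4

B, C, D, F are mutually adjacent (a clique of size 4), so at least 4 colors are needed.
4 colors suffice: color 1 → {C, E}; color 2 → {A, D}; color 3 → {B}; color 4 → {F}. No two adjacent vertices share a color.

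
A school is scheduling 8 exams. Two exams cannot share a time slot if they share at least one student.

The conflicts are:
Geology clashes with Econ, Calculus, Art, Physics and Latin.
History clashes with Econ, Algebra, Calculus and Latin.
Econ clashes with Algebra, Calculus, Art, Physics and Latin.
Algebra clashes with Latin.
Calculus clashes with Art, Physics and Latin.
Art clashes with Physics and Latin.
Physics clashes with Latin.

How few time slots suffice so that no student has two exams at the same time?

Geology, Econ, Calculus, Art, Physics, Latin are mutually in conflict, so at least 6 time slots are needed.
Using 6 time slots: Geology=6, History=4, Econ=2, Algebra=3, Calculus=3, Art=5, Physics=4, Latin=1. Each listed conflict is separated.

6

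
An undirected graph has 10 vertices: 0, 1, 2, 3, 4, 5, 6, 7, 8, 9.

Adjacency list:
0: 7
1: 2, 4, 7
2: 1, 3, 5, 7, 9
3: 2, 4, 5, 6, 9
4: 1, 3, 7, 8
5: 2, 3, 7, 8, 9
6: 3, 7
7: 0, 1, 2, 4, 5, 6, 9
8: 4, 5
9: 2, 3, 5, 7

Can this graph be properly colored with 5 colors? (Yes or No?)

The chromatic number is 4. 2, 3, 5, 9 are mutually adjacent (a clique of size 4), so at least 4 colors are needed.
4 colors suffice: color a → {3, 7, 8}; color b → {0, 2, 4, 6}; color c → {1, 5}; color d → {9}.
Since 5 ≥ 4, a proper 5-coloring certainly exists.

Yes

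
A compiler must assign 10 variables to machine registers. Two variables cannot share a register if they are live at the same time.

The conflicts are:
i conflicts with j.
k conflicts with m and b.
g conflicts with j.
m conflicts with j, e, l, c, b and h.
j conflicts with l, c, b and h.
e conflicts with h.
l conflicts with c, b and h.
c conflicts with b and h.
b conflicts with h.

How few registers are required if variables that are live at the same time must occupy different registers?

m, j, l, c, b, h are mutually in conflict, so at least 6 registers are needed.
6 registers suffice: i=1, k=2, g=1, m=1, j=2, e=2, l=5, c=6, b=4, h=3. Each listed conflict is separated.

6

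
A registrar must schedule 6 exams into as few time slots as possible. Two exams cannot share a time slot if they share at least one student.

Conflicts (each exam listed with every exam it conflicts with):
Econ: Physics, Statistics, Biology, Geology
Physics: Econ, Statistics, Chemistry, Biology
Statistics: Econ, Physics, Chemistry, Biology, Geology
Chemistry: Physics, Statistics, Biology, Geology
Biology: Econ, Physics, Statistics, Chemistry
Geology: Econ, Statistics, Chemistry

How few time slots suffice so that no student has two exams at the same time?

Physics, Statistics, Chemistry, Biology are mutually in conflict, so at least 4 time slots are needed.
Using 4 time slots: Econ=3, Physics=2, Statistics=1, Chemistry=3, Biology=4, Geology=2. Every pair that conflicts lands in different time slots.

4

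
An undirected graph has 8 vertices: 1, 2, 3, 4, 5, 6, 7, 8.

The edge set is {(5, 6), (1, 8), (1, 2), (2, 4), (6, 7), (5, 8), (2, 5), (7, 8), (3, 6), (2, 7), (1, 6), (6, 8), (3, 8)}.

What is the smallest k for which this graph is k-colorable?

1, 6, 8 are mutually adjacent, so at least 3 colors are needed.
3 colors suffice: color red → {2, 8}; color blue → {4, 6}; color green → {1, 3, 5, 7}. Every edge joins two different colors.

3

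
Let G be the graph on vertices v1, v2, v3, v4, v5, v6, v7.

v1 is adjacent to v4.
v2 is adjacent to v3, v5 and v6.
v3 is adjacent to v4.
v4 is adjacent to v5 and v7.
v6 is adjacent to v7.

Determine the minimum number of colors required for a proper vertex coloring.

3

The cycle v6-v2-v3-v4-v7-v6 has odd length 5, so it cannot be 2-colored; at least 3 colors are needed.
One proper 3-coloring: v1=B, v2=R, v3=B, v4=R, v5=B, v6=G, v7=B. Every edge joins two different colors.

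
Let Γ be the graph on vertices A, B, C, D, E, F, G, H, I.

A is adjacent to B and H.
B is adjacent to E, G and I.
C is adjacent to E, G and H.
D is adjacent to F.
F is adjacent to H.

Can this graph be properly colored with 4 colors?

Yes

The chromatic number is 3. The cycle C-G-B-A-H-C has odd length 5, so it cannot be 2-colored; at least 3 colors are needed.
One proper 3-coloring: A=2, B=1, C=2, D=1, E=3, F=2, G=3, H=1, I=2.
Since 4 ≥ 3, a proper 4-coloring certainly exists.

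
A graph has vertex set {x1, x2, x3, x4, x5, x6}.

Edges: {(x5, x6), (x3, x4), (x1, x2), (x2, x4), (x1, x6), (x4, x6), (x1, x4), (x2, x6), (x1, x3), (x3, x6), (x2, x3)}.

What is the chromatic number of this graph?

x1, x2, x3, x4, x6 are mutually adjacent (a clique of size 5), so at least 5 colors are needed.
5 colors suffice: color 1 → {x6}; color 2 → {x2, x5}; color 3 → {x4}; color 4 → {x1}; color 5 → {x3}. No two adjacent vertices share a color.

5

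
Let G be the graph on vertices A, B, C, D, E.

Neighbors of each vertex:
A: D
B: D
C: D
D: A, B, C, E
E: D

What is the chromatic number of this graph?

B and D are adjacent, so at least 2 colors are needed.
2 colors suffice: A=2, B=2, C=2, D=1, E=2. Each edge has distinct colors on its endpoints.

2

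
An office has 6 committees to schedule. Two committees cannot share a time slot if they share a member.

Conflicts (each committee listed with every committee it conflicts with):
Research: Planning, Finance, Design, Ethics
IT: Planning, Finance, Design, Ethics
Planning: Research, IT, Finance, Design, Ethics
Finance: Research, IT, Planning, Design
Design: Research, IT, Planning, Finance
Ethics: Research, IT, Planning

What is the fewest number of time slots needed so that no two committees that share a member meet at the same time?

Research, Planning, Finance, Design pairwise conflict, so at least 4 time slots are needed.
4 time slots suffice: time slot 1 → {Planning}; time slot 2 → {Design, Ethics}; time slot 3 → {Finance}; time slot 4 → {Research, IT}. Each listed conflict is separated.

4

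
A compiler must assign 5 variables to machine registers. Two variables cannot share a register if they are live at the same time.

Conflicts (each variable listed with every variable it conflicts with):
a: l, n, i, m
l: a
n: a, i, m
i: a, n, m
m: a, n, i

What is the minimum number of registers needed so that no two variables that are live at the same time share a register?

4

a, n, i, m pairwise conflict, so at least 4 registers are needed.
4 registers suffice: a=1, l=2, n=4, i=2, m=3. No two conflicting variables share a register.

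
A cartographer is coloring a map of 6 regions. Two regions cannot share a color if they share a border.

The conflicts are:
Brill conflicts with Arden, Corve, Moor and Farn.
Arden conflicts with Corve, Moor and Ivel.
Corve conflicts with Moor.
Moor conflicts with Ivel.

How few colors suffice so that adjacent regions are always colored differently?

4

Brill, Arden, Corve, Moor all conflict with each other, so at least 4 colors are needed.
4 colors suffice: color 1 → {Brill, Ivel}; color 2 → {Moor, Farn}; color 3 → {Arden}; color 4 → {Corve}. Every pair that conflicts lands in different colors.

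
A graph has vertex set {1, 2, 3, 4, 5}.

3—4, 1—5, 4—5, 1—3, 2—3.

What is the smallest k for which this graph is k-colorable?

4 and 5 are adjacent, so at least 2 colors are needed.
2 colors suffice: color a → {3, 5}; color b → {1, 2, 4}. Every edge joins two different colors.

2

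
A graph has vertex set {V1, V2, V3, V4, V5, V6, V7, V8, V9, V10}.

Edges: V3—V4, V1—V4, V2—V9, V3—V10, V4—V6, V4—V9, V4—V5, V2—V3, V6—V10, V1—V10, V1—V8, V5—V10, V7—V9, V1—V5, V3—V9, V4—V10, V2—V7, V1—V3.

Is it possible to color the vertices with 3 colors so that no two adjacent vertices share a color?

No

V1, V4, V5, V10 are mutually adjacent (a clique of size 4), so at least 4 colors are needed.
So 3 colors are not enough.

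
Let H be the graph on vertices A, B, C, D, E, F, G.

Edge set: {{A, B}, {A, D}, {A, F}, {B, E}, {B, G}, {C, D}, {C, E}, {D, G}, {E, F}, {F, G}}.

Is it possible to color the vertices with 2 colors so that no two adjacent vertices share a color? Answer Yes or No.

The cycle C-E-B-G-D-C has odd length 5, so it cannot be 2-colored; at least 3 colors are needed.
So 2 colors are not enough.

No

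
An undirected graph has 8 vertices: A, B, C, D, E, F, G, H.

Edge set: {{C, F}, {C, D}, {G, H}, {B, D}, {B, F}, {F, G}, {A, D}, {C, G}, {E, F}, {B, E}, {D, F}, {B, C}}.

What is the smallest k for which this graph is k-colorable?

B, C, D, F are pairwise adjacent (a clique of size 4), so at least 4 colors are needed.
4 colors suffice: color 1 → {A, F, H}; color 2 → {D, E, G}; color 3 → {C}; color 4 → {B}. Every edge joins two different colors.

4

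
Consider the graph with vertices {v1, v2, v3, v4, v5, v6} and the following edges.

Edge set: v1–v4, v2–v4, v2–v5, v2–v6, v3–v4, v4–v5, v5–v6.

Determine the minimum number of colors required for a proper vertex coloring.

3

v2, v4, v5 form a triangle, so at least 3 colors are needed.
3 colors suffice: color 1 → {v4, v6}; color 2 → {v1, v2, v3}; color 3 → {v5}. Every edge joins two different colors.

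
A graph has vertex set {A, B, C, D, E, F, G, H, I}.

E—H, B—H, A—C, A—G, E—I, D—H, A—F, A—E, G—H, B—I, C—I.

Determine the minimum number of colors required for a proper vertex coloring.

D and H are adjacent, so at least 2 colors are needed.
2 colors suffice: color red → {A, H, I}; color blue → {B, C, D, E, F, G}. Each edge has distinct colors on its endpoints.

2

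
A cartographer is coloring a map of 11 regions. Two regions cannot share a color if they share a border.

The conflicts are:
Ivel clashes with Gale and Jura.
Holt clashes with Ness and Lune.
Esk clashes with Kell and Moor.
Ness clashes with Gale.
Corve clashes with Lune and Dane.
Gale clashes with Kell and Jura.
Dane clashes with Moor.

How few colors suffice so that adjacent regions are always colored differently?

3

Ivel, Gale, Jura are mutually in conflict, so at least 3 colors are needed.
3 colors suffice: Ivel=2, Holt=1, Esk=1, Ness=2, Corve=1, Gale=1, Lune=2, Kell=2, Dane=3, Jura=3, Moor=2. No two conflicting regions share a color.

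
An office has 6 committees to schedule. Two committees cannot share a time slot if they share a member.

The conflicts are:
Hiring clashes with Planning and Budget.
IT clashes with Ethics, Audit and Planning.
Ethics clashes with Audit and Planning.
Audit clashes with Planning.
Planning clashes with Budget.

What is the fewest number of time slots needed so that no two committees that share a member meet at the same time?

4

IT, Ethics, Audit, Planning pairwise conflict, so at least 4 time slots are needed.
4 time slots suffice: time slot 1 → {Planning}; time slot 2 → {Hiring, Ethics}; time slot 3 → {IT, Budget}; time slot 4 → {Audit}. No two conflicting committees share a time slot.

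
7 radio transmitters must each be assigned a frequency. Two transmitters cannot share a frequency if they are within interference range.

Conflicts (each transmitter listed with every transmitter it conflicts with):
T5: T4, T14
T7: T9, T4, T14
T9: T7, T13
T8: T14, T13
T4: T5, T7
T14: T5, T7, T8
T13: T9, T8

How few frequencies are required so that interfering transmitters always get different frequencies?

3

The cycle T14-T8-T13-T9-T7-T14 has odd length 5, so it cannot be 2-colored; at least 3 frequencies are needed.
3 frequencies suffice: frequency 1 → {T5, T7, T13}; frequency 2 → {T9, T4, T14}; frequency 3 → {T8}. No two conflicting transmitters share a frequency.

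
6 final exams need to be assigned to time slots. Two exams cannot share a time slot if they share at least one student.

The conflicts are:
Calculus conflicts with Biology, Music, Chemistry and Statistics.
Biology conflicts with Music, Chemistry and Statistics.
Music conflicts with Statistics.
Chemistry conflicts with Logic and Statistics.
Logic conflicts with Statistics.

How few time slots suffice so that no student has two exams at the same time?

Calculus, Biology, Music, Statistics are mutually in conflict, so at least 4 time slots are needed.
4 time slots suffice: time slot 1 → {Statistics}; time slot 2 → {Calculus, Logic}; time slot 3 → {Biology}; time slot 4 → {Music, Chemistry}. Every pair that conflicts lands in different time slots.

4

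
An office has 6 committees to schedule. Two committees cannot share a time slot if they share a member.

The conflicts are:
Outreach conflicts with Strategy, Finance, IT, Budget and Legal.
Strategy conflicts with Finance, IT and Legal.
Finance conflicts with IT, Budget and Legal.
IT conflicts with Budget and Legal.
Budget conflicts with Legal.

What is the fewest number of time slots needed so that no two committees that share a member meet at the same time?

5

Outreach, Finance, IT, Budget, Legal all conflict with each other, so at least 5 time slots are needed.
5 time slots suffice: time slot 1 → {Outreach}; time slot 2 → {Legal}; time slot 3 → {IT}; time slot 4 → {Finance}; time slot 5 → {Strategy, Budget}. Each listed conflict is separated.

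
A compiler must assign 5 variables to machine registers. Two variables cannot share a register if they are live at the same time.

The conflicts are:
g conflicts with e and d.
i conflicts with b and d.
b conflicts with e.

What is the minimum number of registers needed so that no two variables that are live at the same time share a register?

The cycle b-i-d-g-e-b has odd length 5, so it cannot be 2-colored; at least 3 registers are needed.
3 registers suffice: register 1 → {e, d}; register 2 → {g, i}; register 3 → {b}. Each listed conflict is separated.

3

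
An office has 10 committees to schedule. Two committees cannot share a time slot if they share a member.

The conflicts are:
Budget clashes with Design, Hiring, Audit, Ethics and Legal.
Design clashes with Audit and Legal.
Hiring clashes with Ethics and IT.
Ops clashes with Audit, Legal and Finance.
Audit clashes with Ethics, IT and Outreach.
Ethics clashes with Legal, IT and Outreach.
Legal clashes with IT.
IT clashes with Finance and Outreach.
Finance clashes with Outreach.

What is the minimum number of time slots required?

Audit, Ethics, IT, Outreach are mutually in conflict, so at least 4 time slots are needed.
4 time slots suffice: time slot 1 → {Hiring, Audit, Legal, Finance}; time slot 2 → {Design, Ops, Ethics}; time slot 3 → {Budget, IT}; time slot 4 → {Outreach}. Each listed conflict is separated.

4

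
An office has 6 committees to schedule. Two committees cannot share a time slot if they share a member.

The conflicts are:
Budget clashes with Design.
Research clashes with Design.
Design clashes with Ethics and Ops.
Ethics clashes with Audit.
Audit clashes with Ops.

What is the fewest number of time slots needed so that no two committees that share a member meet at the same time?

2

Audit and Ops conflict, so at least 2 time slots are needed.
2 time slots suffice: time slot 1 → {Design, Audit}; time slot 2 → {Budget, Research, Ethics, Ops}. Every pair that conflicts lands in different time slots.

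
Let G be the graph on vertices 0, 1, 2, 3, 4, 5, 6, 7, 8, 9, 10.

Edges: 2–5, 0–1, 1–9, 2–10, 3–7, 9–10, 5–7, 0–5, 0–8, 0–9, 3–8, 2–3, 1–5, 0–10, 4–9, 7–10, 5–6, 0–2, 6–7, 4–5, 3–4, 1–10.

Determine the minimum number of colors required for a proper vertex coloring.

0, 1, 9, 10 form a clique, so at least 4 colors are needed.
4 colors suffice: color a → {0, 4, 7}; color b → {3, 5, 10}; color c → {2, 6, 8, 9}; color d → {1}. Every edge joins two different colors.

4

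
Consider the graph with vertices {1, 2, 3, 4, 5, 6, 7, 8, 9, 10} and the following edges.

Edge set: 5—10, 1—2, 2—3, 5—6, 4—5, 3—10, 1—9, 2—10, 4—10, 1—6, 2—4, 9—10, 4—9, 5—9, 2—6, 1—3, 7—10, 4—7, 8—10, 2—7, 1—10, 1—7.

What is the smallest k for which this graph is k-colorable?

4

1, 2, 3, 10 are pairwise adjacent (a clique of size 4), so at least 4 colors are needed.
4 colors suffice: 1=b, 2=c, 3=d, 4=b, 5=d, 6=a, 7=d, 8=b, 9=c, 10=a. Every edge joins two different colors.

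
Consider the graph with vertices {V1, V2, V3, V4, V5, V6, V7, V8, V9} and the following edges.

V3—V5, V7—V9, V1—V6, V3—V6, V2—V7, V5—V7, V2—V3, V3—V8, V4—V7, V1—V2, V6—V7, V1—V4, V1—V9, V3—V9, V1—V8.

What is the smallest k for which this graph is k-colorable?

V1 and V6 are adjacent, so at least 2 colors are needed.
A valid assignment using 2 colors: V1=1, V2=2, V3=1, V4=2, V5=2, V6=2, V7=1, V8=2, V9=2. No two adjacent vertices share a color.

2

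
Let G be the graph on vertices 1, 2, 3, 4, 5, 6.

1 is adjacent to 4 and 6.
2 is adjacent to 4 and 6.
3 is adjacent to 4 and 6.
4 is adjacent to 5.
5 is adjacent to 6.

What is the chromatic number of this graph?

2

4 and 5 are adjacent, so at least 2 colors are needed.
2 colors suffice: color a → {4, 6}; color b → {1, 2, 3, 5}. Each edge has distinct colors on its endpoints.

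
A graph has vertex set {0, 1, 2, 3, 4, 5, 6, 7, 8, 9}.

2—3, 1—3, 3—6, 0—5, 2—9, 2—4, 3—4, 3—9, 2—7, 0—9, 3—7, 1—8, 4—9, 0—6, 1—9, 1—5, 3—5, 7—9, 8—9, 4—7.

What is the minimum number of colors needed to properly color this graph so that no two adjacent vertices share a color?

2, 3, 4, 7, 9 form a clique, so at least 5 colors are needed.
5 colors suffice: color red → {0, 3, 8}; color blue → {5, 6, 9}; color green → {1, 4}; color yellow → {2}; color purple → {7}. No two adjacent vertices share a color.

5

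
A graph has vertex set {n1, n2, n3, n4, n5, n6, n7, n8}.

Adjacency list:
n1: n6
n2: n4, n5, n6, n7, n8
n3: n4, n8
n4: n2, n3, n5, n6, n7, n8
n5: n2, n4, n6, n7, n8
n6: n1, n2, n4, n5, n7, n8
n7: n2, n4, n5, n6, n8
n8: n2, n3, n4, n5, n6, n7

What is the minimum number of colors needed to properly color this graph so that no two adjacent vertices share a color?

n2, n4, n5, n6, n7, n8 are mutually adjacent (a clique of size 6), so at least 6 colors are needed.
One proper 6-coloring: n1=1, n2=5, n3=2, n4=1, n5=6, n6=2, n7=4, n8=3. Each edge has distinct colors on its endpoints.

6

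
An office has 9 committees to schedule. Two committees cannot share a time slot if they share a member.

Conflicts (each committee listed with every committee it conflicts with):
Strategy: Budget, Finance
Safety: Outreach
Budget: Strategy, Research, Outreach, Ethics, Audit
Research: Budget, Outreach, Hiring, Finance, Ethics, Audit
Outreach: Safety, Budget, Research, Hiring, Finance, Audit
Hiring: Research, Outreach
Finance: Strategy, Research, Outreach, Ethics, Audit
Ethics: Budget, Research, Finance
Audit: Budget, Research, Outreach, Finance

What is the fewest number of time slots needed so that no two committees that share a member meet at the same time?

Research, Outreach, Finance, Audit are mutually in conflict, so at least 4 time slots are needed.
4 time slots suffice: Strategy=1, Safety=2, Budget=3, Research=2, Outreach=1, Hiring=3, Finance=3, Ethics=1, Audit=4. No two conflicting committees share a time slot.

4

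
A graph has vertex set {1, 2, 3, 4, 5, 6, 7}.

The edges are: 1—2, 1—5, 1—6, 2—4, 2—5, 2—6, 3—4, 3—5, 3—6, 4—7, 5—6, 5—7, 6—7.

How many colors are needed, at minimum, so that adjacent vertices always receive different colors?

1, 2, 5, 6 are pairwise adjacent (a clique of size 4), so at least 4 colors are needed.
One proper 4-coloring: 1=d, 2=c, 3=c, 4=a, 5=a, 6=b, 7=c. Each edge has distinct colors on its endpoints.

4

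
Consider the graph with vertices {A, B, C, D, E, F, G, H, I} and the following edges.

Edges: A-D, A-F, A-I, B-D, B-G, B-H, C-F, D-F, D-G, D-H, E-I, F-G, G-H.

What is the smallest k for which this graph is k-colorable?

4

B, D, G, H form a clique, so at least 4 colors are needed.
4 colors suffice: color red → {C, D, I}; color blue → {A, E, G}; color green → {F, H}; color yellow → {B}. Every edge joins two different colors.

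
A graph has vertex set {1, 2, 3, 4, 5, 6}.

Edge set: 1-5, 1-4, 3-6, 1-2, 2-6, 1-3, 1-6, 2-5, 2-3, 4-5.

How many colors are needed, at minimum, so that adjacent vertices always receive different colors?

4

1, 2, 3, 6 are mutually adjacent (a clique of size 4), so at least 4 colors are needed.
A valid assignment using 4 colors: 1=a, 2=b, 3=d, 4=b, 5=c, 6=c. No two adjacent vertices share a color.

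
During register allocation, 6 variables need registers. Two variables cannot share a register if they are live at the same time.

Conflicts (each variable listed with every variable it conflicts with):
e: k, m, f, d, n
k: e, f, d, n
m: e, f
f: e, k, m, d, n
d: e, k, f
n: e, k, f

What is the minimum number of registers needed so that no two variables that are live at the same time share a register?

e, k, f, d are mutually in conflict, so at least 4 registers are needed.
4 registers suffice: register 1 → {e}; register 2 → {f}; register 3 → {k, m}; register 4 → {d, n}. Every pair that conflicts lands in different registers.

4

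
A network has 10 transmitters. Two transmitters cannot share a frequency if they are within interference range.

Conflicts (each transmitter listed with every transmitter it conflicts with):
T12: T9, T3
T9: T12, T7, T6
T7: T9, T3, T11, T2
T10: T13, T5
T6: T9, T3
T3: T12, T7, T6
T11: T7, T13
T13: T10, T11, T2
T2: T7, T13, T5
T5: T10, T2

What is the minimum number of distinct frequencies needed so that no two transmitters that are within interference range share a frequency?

2

T7 and T2 conflict, so at least 2 frequencies are needed.
A valid assignment using 2 frequencies: T12=1, T9=2, T7=1, T10=2, T6=1, T3=2, T11=2, T13=1, T2=2, T5=1. Every pair that conflicts lands in different frequencies.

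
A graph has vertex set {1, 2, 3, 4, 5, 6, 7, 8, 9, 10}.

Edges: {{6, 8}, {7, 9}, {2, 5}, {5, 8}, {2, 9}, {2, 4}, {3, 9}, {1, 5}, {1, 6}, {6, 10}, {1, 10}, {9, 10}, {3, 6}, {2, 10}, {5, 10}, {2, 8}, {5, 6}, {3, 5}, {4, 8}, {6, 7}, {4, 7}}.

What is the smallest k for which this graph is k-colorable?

4

1, 5, 6, 10 are pairwise adjacent (a clique of size 4), so at least 4 colors are needed.
4 colors suffice: color a → {4, 5, 9}; color b → {2, 6}; color c → {3, 7, 8, 10}; color d → {1}. Each edge has distinct colors on its endpoints.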